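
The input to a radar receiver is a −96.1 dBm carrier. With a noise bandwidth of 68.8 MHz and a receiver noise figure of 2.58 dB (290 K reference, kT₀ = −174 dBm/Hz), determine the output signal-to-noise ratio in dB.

Noise floor: N = −174 + 10 log₁₀(B) + NF
10 log₁₀(6.88×10⁷) = 78.38 dB
N = −174 + 78.38 + 2.58 = −93.04 dBm
SNR = P_sig − N = −96.1 − (−93.04) = −3.06 dB → −3.1 dB

−3.1 dB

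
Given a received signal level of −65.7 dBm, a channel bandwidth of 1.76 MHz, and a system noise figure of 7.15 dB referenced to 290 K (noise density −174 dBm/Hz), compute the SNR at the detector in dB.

38.7 dB

Noise floor: N = −174 + 10 log₁₀(B) + NF
10 log₁₀(1.76×10⁶) = 62.46 dB
N = −174 + 62.46 + 7.15 = −104.39 dBm
SNR = P_sig − N = −65.7 − (−104.39) = 38.69 dB → 38.7 dB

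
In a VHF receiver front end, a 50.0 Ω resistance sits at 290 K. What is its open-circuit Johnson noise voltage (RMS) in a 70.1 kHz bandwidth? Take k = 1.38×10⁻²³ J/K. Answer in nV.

V_n = √(4kTRB)
4kTRB = 4 × 1.38×10⁻²³ × 290 × 5.00×10¹ × 7.01×10⁴ = 5.61×10⁻¹⁴ V²
V_n = √(5.61×10⁻¹⁴) = 2.37×10⁻⁷ V = 237 nV

237 nV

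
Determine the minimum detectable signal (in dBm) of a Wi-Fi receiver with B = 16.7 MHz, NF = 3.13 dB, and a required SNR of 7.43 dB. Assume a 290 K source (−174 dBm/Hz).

Sensitivity = −174 + 10 log₁₀(B) + NF + SNR_min
= −174 + 72.23 + 3.13 + 7.43
= −91.21 dBm → −91.2 dBm

−91.2 dBm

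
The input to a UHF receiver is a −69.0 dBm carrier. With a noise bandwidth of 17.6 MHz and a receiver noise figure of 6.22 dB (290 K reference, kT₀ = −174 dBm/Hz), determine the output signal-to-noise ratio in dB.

26.3 dB

Noise floor: N = −174 + 10 log₁₀(B) + NF
10 log₁₀(1.76×10⁷) = 72.46 dB
N = −174 + 72.46 + 6.22 = −95.32 dBm
SNR = P_sig − N = −69.0 − (−95.32) = 26.32 dB → 26.3 dB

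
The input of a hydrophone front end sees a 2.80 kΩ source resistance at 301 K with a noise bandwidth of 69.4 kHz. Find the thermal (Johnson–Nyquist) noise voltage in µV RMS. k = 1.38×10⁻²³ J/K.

V_n = √(4kTRB)
4kTRB = 4 × 1.38×10⁻²³ × 301 × 2.80×10³ × 6.94×10⁴ = 3.23×10⁻¹² V²
V_n = √(3.23×10⁻¹²) = 1.80×10⁻⁶ V = 1.80 µV

1.80 µV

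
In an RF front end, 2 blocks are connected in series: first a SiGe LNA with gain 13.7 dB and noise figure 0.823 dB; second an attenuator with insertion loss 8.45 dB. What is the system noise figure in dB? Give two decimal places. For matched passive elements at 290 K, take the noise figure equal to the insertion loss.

Convert to linear (a loss of L dB is a gain of −L dB): F_i = 10^(NF_i/10), G_i = 10^(G_i,dB/10)
  Stage 1: F_1 = 10^(0.823/10) = 1.209, G_1 = 10^(13.7/10) = 23.44
  Stage 2: F_2 = 10^(8.45/10) = 6.998, G_2 = 10^(−8.45/10) = 0.1429
Friis cascade:
  F = 1.209 + (6.998 − 1)/23.44 = 1.465
NF = 10 log₁₀(1.465) = 1.66 dB

1.66 dB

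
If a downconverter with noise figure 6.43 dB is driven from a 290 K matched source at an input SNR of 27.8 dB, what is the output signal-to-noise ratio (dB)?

21.37 dB

By definition F = SNR_in/SNR_out, so in dB: SNR_out = SNR_in − NF
SNR_out = 27.8 − 6.43 = 21.37 dB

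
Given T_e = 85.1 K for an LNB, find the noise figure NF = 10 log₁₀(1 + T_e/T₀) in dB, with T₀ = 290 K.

1.12 dB

F = 1 + T_e/T₀ = 1 + 85.1/290 = 1.29345
NF = 10 log₁₀(1.29345) = 1.12 dB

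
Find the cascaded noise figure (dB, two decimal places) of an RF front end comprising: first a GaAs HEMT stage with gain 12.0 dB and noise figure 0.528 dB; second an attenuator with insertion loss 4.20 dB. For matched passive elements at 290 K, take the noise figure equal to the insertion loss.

Convert to linear (a loss of L dB is a gain of −L dB): F_i = 10^(NF_i/10), G_i = 10^(G_i,dB/10)
  Stage 1: F_1 = 10^(0.528/10) = 1.129, G_1 = 10^(12.0/10) = 15.85
  Stage 2: F_2 = 10^(4.20/10) = 2.630, G_2 = 10^(−4.20/10) = 0.3802
Friis cascade:
  F = 1.129 + (2.630 − 1)/15.85 = 1.232
NF = 10 log₁₀(1.232) = 0.91 dB

0.91 dB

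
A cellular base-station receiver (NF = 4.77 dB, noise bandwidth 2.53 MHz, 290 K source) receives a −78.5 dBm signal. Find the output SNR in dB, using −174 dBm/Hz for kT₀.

26.7 dB

Noise floor: N = −174 + 10 log₁₀(B) + NF
10 log₁₀(2.53×10⁶) = 64.03 dB
N = −174 + 64.03 + 4.77 = −105.20 dBm
SNR = P_sig − N = −78.5 − (−105.20) = 26.70 dB → 26.7 dB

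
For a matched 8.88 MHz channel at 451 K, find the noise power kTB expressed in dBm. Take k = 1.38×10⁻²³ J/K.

P_n = kTB = 1.38×10⁻²³ × 451 × 8.88×10⁶ = 5.53×10⁻¹⁴ W
In dBm: 10 log₁₀(5.53×10⁻¹⁴ / 10⁻³) = −102.6 dBm

−102.6 dBm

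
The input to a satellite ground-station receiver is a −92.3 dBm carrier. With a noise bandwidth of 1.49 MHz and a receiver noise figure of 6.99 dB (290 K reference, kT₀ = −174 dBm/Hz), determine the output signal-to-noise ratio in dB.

13.0 dB

Noise floor: N = −174 + 10 log₁₀(B) + NF
10 log₁₀(1.49×10⁶) = 61.73 dB
N = −174 + 61.73 + 6.99 = −105.28 dBm
SNR = P_sig − N = −92.3 − (−105.28) = 12.98 dB → 13.0 dB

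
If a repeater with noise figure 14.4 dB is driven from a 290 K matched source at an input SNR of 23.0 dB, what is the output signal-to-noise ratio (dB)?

8.6 dB

By definition F = SNR_in/SNR_out, so in dB: SNR_out = SNR_in − NF
SNR_out = 23.0 − 14.4 = 8.6 dB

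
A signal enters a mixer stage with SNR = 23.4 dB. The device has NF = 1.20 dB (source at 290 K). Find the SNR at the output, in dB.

By definition F = SNR_in/SNR_out, so in dB: SNR_out = SNR_in − NF
SNR_out = 23.4 − 1.20 = 22.20 dB

22.20 dB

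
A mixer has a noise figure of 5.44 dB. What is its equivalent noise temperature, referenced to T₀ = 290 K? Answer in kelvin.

F = 10^(5.44/10) = 3.49945
T_e = (F − 1)·T₀ = (3.49945 − 1) × 290 = 725 K

725 K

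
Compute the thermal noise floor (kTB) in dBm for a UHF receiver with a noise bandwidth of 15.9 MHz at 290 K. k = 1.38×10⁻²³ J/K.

−102.0 dBm

P_n = kTB = 1.38×10⁻²³ × 290 × 1.59×10⁷ = 6.36×10⁻¹⁴ W
In dBm: 10 log₁₀(6.36×10⁻¹⁴ / 10⁻³) = −102.0 dBm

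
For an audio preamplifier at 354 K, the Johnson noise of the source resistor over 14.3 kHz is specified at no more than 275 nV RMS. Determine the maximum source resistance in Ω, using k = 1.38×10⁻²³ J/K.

271 Ω

Johnson–Nyquist: V_n = √(4kTRB) ⇒ R = V_n² / (4kTB)
4kTB = 4 × 1.38×10⁻²³ × 354 × 1.43×10⁴ = 2.79×10⁻¹⁶
R = (2.75×10⁻⁷)² / 2.79×10⁻¹⁶ = 2.71×10² Ω = 271 Ω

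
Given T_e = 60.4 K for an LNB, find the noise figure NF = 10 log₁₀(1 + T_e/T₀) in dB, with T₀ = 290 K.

F = 1 + T_e/T₀ = 1 + 60.4/290 = 1.20828
NF = 10 log₁₀(1.20828) = 0.822 dB

0.822 dB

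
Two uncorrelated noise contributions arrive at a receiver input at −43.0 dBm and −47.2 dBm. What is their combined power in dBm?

Convert to linear, add, convert back:
P₁ = 5.01×10⁻⁸ W, P₂ = 1.91×10⁻⁸ W
P_tot = 6.92×10⁻⁸ W → 10 log₁₀(P_tot / 10⁻³) = −41.6 dBm

−41.6 dBm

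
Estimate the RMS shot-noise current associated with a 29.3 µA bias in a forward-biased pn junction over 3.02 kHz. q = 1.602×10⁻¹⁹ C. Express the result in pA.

I_n = √(2qI·B)
2qI·B = 2 × 1.602×10⁻¹⁹ × 2.93×10⁻⁵ × 3.02×10³ = 2.84×10⁻²⁰ A²
I_n = √(2.84×10⁻²⁰) = 1.68×10⁻¹⁰ A = 168 pA

168 pA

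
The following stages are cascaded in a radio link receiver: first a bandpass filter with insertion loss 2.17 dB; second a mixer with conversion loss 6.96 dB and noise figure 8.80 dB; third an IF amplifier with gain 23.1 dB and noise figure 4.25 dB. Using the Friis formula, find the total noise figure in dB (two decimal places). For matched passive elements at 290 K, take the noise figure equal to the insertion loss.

Convert to linear (a loss of L dB is a gain of −L dB): F_i = 10^(NF_i/10), G_i = 10^(G_i,dB/10)
  Stage 1: F_1 = 10^(2.17/10) = 1.648, G_1 = 10^(−2.17/10) = 0.6067
  Stage 2: F_2 = 10^(8.80/10) = 7.586, G_2 = 10^(−6.96/10) = 0.2014
  Stage 3: F_3 = 10^(4.25/10) = 2.661, G_3 = 10^(23.1/10) = 204.2
Friis cascade:
  F = 1.648 + (7.586 − 1)/0.6067 + (2.661 − 1)/0.1222 = 26.10
NF = 10 log₁₀(26.10) = 14.17 dB

14.17 dB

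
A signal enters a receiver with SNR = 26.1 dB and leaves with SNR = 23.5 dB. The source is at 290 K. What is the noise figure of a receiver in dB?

NF (dB) = SNR_in(dB) − SNR_out(dB) when the source is at T₀
NF = 26.1 − 23.5 = 2.6 dB

2.6 dB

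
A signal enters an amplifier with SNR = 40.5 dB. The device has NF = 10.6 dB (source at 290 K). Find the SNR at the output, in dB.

By definition F = SNR_in/SNR_out, so in dB: SNR_out = SNR_in − NF
SNR_out = 40.5 − 10.6 = 29.9 dB

29.9 dB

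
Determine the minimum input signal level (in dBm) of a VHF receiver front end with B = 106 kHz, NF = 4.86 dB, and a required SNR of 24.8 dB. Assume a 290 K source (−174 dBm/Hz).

Sensitivity = −174 + 10 log₁₀(B) + NF + SNR_min
= −174 + 50.25 + 4.86 + 24.8
= −94.09 dBm → −94.1 dBm

−94.1 dBm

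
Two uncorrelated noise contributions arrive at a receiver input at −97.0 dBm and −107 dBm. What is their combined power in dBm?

Convert to linear, add, convert back:
P₁ = 2.00×10⁻¹³ W, P₂ = 2.00×10⁻¹⁴ W
P_tot = 2.19×10⁻¹³ W → 10 log₁₀(P_tot / 10⁻³) = −96.6 dBm

−96.6 dBm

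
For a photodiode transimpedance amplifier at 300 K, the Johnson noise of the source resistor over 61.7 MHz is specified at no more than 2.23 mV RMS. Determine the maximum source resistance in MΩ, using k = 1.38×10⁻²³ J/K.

Johnson–Nyquist: V_n = √(4kTRB) ⇒ R = V_n² / (4kTB)
4kTB = 4 × 1.38×10⁻²³ × 300 × 6.17×10⁷ = 1.02×10⁻¹²
R = (2.23×10⁻³)² / 1.02×10⁻¹² = 4.87×10⁶ Ω = 4.87 MΩ

4.87 MΩ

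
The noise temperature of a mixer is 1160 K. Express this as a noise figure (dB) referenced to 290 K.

F = 1 + T_e/T₀ = 1 + 1160/290 = 5
NF = 10 log₁₀(5) = 6.99 dB

6.99 dB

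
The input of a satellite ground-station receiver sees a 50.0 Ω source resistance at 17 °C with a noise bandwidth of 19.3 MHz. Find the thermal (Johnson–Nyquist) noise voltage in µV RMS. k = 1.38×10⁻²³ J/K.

3.93 µV

T = 17 °C + 273.15 = 290.15 K
V_n = √(4kTRB)
4kTRB = 4 × 1.38×10⁻²³ × 290.15 × 5.00×10¹ × 1.93×10⁷ = 1.55×10⁻¹¹ V²
V_n = √(1.55×10⁻¹¹) = 3.93×10⁻⁶ V = 3.93 µV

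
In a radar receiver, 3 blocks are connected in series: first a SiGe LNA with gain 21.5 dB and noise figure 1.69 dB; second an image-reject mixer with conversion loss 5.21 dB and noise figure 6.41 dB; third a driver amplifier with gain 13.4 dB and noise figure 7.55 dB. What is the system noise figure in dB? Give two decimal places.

2.07 dB

Convert to linear (a loss of L dB is a gain of −L dB): F_i = 10^(NF_i/10), G_i = 10^(G_i,dB/10)
  Stage 1: F_1 = 10^(1.69/10) = 1.476, G_1 = 10^(21.5/10) = 141.3
  Stage 2: F_2 = 10^(6.41/10) = 4.375, G_2 = 10^(−5.21/10) = 0.3013
  Stage 3: F_3 = 10^(7.55/10) = 5.689, G_3 = 10^(13.4/10) = 21.88
Friis cascade:
  F = 1.476 + (4.375 − 1)/141.3 + (5.689 − 1)/42.56 = 1.610
NF = 10 log₁₀(1.610) = 2.07 dB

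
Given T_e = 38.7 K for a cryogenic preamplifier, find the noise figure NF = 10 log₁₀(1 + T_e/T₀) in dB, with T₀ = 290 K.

F = 1 + T_e/T₀ = 1 + 38.7/290 = 1.13345
NF = 10 log₁₀(1.13345) = 0.544 dB

0.544 dB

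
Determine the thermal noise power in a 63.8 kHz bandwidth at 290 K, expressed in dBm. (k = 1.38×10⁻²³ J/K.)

−125.9 dBm

P_n = kTB = 1.38×10⁻²³ × 290 × 6.38×10⁴ = 2.55×10⁻¹⁶ W
In dBm: 10 log₁₀(2.55×10⁻¹⁶ / 10⁻³) = −125.9 dBm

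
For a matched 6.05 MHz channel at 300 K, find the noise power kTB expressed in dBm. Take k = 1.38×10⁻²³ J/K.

−106.0 dBm

P_n = kTB = 1.38×10⁻²³ × 300 × 6.05×10⁶ = 2.50×10⁻¹⁴ W
In dBm: 10 log₁₀(2.50×10⁻¹⁴ / 10⁻³) = −106.0 dBm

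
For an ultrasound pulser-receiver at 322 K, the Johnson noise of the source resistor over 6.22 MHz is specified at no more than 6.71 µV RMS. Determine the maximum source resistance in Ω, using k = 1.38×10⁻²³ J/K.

Johnson–Nyquist: V_n = √(4kTRB) ⇒ R = V_n² / (4kTB)
4kTB = 4 × 1.38×10⁻²³ × 322 × 6.22×10⁶ = 1.11×10⁻¹³
R = (6.71×10⁻⁶)² / 1.11×10⁻¹³ = 4.07×10² Ω = 407 Ω

407 Ω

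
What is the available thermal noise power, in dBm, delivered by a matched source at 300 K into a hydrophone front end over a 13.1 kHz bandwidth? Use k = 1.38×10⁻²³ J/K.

P_n = kTB = 1.38×10⁻²³ × 300 × 1.31×10⁴ = 5.42×10⁻¹⁷ W
In dBm: 10 log₁₀(5.42×10⁻¹⁷ / 10⁻³) = −132.7 dBm

−132.7 dBm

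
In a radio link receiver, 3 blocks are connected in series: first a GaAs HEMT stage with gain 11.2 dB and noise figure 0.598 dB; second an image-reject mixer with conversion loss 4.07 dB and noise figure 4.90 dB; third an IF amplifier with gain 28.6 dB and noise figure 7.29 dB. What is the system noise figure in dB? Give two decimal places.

3.32 dB

Convert to linear (a loss of L dB is a gain of −L dB): F_i = 10^(NF_i/10), G_i = 10^(G_i,dB/10)
  Stage 1: F_1 = 10^(0.598/10) = 1.148, G_1 = 10^(11.2/10) = 13.18
  Stage 2: F_2 = 10^(4.90/10) = 3.090, G_2 = 10^(−4.07/10) = 0.3917
  Stage 3: F_3 = 10^(7.29/10) = 5.358, G_3 = 10^(28.6/10) = 724.4
Friis cascade:
  F = 1.148 + (3.090 − 1)/13.18 + (5.358 − 1)/5.164 = 2.150
NF = 10 log₁₀(2.150) = 3.32 dB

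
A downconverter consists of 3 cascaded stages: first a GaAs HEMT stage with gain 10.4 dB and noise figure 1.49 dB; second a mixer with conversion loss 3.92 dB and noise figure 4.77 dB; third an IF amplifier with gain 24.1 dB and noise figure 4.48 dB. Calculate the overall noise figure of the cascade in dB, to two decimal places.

Convert to linear (a loss of L dB is a gain of −L dB): F_i = 10^(NF_i/10), G_i = 10^(G_i,dB/10)
  Stage 1: F_1 = 10^(1.49/10) = 1.409, G_1 = 10^(10.4/10) = 10.96
  Stage 2: F_2 = 10^(4.77/10) = 2.999, G_2 = 10^(−3.92/10) = 0.4055
  Stage 3: F_3 = 10^(4.48/10) = 2.805, G_3 = 10^(24.1/10) = 257.0
Friis cascade:
  F = 1.409 + (2.999 − 1)/10.96 + (2.805 − 1)/4.446 = 1.998
NF = 10 log₁₀(1.998) = 3.01 dB

3.01 dB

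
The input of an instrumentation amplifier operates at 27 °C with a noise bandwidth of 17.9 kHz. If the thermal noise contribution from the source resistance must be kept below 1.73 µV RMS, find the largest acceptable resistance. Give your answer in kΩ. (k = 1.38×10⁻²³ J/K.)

10.1 kΩ

T = 27 °C + 273.15 = 300.15 K
Johnson–Nyquist: V_n = √(4kTRB) ⇒ R = V_n² / (4kTB)
4kTB = 4 × 1.38×10⁻²³ × 300.15 × 1.79×10⁴ = 2.97×10⁻¹⁶
R = (1.73×10⁻⁶)² / 2.97×10⁻¹⁶ = 1.01×10⁴ Ω = 10.1 kΩ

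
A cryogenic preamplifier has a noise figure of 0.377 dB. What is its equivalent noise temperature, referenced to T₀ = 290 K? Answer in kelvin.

26.3 K

F = 10^(0.377/10) = 1.09069
T_e = (F − 1)·T₀ = (1.09069 − 1) × 290 = 26.3 K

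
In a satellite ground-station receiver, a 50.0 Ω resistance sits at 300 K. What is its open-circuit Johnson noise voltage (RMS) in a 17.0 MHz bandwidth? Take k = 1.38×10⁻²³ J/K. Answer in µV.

3.75 µV

V_n = √(4kTRB)
4kTRB = 4 × 1.38×10⁻²³ × 300 × 5.00×10¹ × 1.70×10⁷ = 1.41×10⁻¹¹ V²
V_n = √(1.41×10⁻¹¹) = 3.75×10⁻⁶ V = 3.75 µV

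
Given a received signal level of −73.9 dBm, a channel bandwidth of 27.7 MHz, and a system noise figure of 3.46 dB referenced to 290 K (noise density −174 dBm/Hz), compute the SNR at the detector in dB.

22.2 dB

Noise floor: N = −174 + 10 log₁₀(B) + NF
10 log₁₀(2.77×10⁷) = 74.42 dB
N = −174 + 74.42 + 3.46 = −96.12 dBm
SNR = P_sig − N = −73.9 − (−96.12) = 22.22 dB → 22.2 dB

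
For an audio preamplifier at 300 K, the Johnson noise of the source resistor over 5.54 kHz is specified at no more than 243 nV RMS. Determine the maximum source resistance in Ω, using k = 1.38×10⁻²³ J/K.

644 Ω

Johnson–Nyquist: V_n = √(4kTRB) ⇒ R = V_n² / (4kTB)
4kTB = 4 × 1.38×10⁻²³ × 300 × 5.54×10³ = 9.17×10⁻¹⁷
R = (2.43×10⁻⁷)² / 9.17×10⁻¹⁷ = 6.44×10² Ω = 644 Ω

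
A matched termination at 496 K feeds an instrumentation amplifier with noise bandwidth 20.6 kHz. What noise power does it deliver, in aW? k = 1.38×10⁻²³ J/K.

P_n = kTB = 1.38×10⁻²³ × 496 × 2.06×10⁴ = 1.41×10⁻¹⁶ W = 141 aW

141 aW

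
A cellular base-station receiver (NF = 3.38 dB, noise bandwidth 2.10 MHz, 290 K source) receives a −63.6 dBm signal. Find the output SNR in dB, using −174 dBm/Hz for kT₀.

Noise floor: N = −174 + 10 log₁₀(B) + NF
10 log₁₀(2.10×10⁶) = 63.22 dB
N = −174 + 63.22 + 3.38 = −107.40 dBm
SNR = P_sig − N = −63.6 − (−107.40) = 43.80 dB → 43.8 dB

43.8 dB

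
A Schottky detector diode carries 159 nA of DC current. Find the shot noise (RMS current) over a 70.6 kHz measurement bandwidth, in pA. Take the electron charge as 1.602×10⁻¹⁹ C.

60.0 pA

I_n = √(2qI·B)
2qI·B = 2 × 1.602×10⁻¹⁹ × 1.59×10⁻⁷ × 7.06×10⁴ = 3.60×10⁻²¹ A²
I_n = √(3.60×10⁻²¹) = 6.00×10⁻¹¹ A = 60.0 pA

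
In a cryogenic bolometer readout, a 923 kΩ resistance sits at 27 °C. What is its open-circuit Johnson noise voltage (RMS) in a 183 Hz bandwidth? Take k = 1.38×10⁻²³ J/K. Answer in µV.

1.67 µV

T = 27 °C + 273.15 = 300.15 K
V_n = √(4kTRB)
4kTRB = 4 × 1.38×10⁻²³ × 300.15 × 9.23×10⁵ × 1.83×10² = 2.80×10⁻¹² V²
V_n = √(2.80×10⁻¹²) = 1.67×10⁻⁶ V = 1.67 µV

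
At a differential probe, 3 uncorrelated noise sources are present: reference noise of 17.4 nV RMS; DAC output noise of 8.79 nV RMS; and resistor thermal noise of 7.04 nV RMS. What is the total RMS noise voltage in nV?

20.7 nV

Uncorrelated sources add in power (mean-square): V_tot = √(ΣV_i²)
V_tot = √[(1.74×10⁻⁸)² + (8.79×10⁻⁹)² + (7.04×10⁻⁹)²] = 2.07×10⁻⁸ V = 20.7 nV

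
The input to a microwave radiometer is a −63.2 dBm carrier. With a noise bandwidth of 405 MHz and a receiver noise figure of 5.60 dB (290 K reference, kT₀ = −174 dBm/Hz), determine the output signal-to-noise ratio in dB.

19.1 dB

Noise floor: N = −174 + 10 log₁₀(B) + NF
10 log₁₀(4.05×10⁸) = 86.07 dB
N = −174 + 86.07 + 5.60 = −82.33 dBm
SNR = P_sig − N = −63.2 − (−82.33) = 19.13 dB → 19.1 dB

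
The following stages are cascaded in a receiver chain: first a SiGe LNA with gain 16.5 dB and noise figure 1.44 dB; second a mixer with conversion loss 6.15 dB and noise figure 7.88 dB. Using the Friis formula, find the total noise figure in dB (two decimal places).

1.78 dB

Convert to linear (a loss of L dB is a gain of −L dB): F_i = 10^(NF_i/10), G_i = 10^(G_i,dB/10)
  Stage 1: F_1 = 10^(1.44/10) = 1.393, G_1 = 10^(16.5/10) = 44.67
  Stage 2: F_2 = 10^(7.88/10) = 6.138, G_2 = 10^(−6.15/10) = 0.2427
Friis cascade:
  F = 1.393 + (6.138 − 1)/44.67 = 1.508
NF = 10 log₁₀(1.508) = 1.78 dB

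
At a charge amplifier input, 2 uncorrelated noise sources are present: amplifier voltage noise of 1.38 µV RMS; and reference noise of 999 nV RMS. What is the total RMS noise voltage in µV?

1.70 µV

Uncorrelated sources add in power (mean-square): V_tot = √(ΣV_i²)
V_tot = √[(1.38×10⁻⁶)² + (9.99×10⁻⁷)²] = 1.70×10⁻⁶ V = 1.70 µV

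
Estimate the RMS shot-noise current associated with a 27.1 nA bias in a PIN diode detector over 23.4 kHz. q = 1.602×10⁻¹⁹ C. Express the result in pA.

14.3 pA

I_n = √(2qI·B)
2qI·B = 2 × 1.602×10⁻¹⁹ × 2.71×10⁻⁸ × 2.34×10⁴ = 2.03×10⁻²² A²
I_n = √(2.03×10⁻²²) = 1.43×10⁻¹¹ A = 14.3 pA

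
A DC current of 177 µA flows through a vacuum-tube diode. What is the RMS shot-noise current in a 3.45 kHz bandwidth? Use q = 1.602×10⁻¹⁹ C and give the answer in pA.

I_n = √(2qI·B)
2qI·B = 2 × 1.602×10⁻¹⁹ × 1.77×10⁻⁴ × 3.45×10³ = 1.96×10⁻¹⁹ A²
I_n = √(1.96×10⁻¹⁹) = 4.42×10⁻¹⁰ A = 442 pA

442 pA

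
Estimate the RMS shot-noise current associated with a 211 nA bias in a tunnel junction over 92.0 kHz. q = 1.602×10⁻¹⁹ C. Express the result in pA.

I_n = √(2qI·B)
2qI·B = 2 × 1.602×10⁻¹⁹ × 2.11×10⁻⁷ × 9.20×10⁴ = 6.22×10⁻²¹ A²
I_n = √(6.22×10⁻²¹) = 7.89×10⁻¹¹ A = 78.9 pA

78.9 pA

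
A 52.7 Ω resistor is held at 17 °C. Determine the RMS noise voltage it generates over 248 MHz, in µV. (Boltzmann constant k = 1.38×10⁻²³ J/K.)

14.5 µV

T = 17 °C + 273.15 = 290.15 K
V_n = √(4kTRB)
4kTRB = 4 × 1.38×10⁻²³ × 290.15 × 5.27×10¹ × 2.48×10⁸ = 2.09×10⁻¹⁰ V²
V_n = √(2.09×10⁻¹⁰) = 1.45×10⁻⁵ V = 14.5 µV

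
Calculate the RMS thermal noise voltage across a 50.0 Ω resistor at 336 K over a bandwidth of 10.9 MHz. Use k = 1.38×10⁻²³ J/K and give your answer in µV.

3.18 µV

V_n = √(4kTRB)
4kTRB = 4 × 1.38×10⁻²³ × 336 × 5.00×10¹ × 1.09×10⁷ = 1.01×10⁻¹¹ V²
V_n = √(1.01×10⁻¹¹) = 3.18×10⁻⁶ V = 3.18 µV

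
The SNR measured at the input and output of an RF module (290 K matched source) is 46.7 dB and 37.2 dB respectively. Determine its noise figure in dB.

NF (dB) = SNR_in(dB) − SNR_out(dB) when the source is at T₀
NF = 46.7 − 37.2 = 9.5 dB

9.5 dB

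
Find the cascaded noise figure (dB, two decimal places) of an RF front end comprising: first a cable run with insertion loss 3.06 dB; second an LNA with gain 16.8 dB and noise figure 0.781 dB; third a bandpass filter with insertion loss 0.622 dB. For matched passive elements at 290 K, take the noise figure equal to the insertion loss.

3.85 dB

Convert to linear (a loss of L dB is a gain of −L dB): F_i = 10^(NF_i/10), G_i = 10^(G_i,dB/10)
  Stage 1: F_1 = 10^(3.06/10) = 2.023, G_1 = 10^(−3.06/10) = 0.4943
  Stage 2: F_2 = 10^(0.781/10) = 1.197, G_2 = 10^(16.8/10) = 47.86
  Stage 3: F_3 = 10^(0.622/10) = 1.154, G_3 = 10^(−0.622/10) = 0.8666
Friis cascade:
  F = 2.023 + (1.197 − 1)/0.4943 + (1.154 − 1)/23.66 = 2.428
NF = 10 log₁₀(2.428) = 3.85 dB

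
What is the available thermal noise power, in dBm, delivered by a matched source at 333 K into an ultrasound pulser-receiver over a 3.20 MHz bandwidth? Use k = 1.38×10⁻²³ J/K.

−108.3 dBm

P_n = kTB = 1.38×10⁻²³ × 333 × 3.20×10⁶ = 1.47×10⁻¹⁴ W
In dBm: 10 log₁₀(1.47×10⁻¹⁴ / 10⁻³) = −108.3 dBm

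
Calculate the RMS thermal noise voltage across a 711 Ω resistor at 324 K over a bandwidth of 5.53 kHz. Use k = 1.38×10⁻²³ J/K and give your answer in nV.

265 nV

V_n = √(4kTRB)
4kTRB = 4 × 1.38×10⁻²³ × 324 × 7.11×10² × 5.53×10³ = 7.03×10⁻¹⁴ V²
V_n = √(7.03×10⁻¹⁴) = 2.65×10⁻⁷ V = 265 nV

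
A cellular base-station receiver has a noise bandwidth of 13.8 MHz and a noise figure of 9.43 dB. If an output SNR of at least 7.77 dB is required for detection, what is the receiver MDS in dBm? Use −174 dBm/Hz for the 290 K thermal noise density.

−85.4 dBm

Sensitivity = −174 + 10 log₁₀(B) + NF + SNR_min
= −174 + 71.4 + 9.43 + 7.77
= −85.40 dBm → −85.4 dBm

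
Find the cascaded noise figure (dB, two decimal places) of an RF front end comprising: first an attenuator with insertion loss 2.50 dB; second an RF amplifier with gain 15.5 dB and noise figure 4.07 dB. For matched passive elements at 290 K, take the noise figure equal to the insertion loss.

6.57 dB

Convert to linear (a loss of L dB is a gain of −L dB): F_i = 10^(NF_i/10), G_i = 10^(G_i,dB/10)
  Stage 1: F_1 = 10^(2.50/10) = 1.778, G_1 = 10^(−2.50/10) = 0.5623
  Stage 2: F_2 = 10^(4.07/10) = 2.553, G_2 = 10^(15.5/10) = 35.48
Friis cascade:
  F = 1.778 + (2.553 − 1)/0.5623 = 4.539
NF = 10 log₁₀(4.539) = 6.57 dB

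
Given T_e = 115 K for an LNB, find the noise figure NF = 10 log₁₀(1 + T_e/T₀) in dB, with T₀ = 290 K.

F = 1 + T_e/T₀ = 1 + 115/290 = 1.39655
NF = 10 log₁₀(1.39655) = 1.45 dB

1.45 dB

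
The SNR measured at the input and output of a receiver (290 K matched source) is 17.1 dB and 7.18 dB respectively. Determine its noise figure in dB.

9.92 dB

NF (dB) = SNR_in(dB) − SNR_out(dB) when the source is at T₀
NF = 17.1 − 7.18 = 9.92 dB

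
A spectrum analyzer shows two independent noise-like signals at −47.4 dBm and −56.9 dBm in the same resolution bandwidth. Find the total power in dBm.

−46.9 dBm

Convert to linear, add, convert back:
P₁ = 1.82×10⁻⁸ W, P₂ = 2.04×10⁻⁹ W
P_tot = 2.02×10⁻⁸ W → 10 log₁₀(P_tot / 10⁻³) = −46.9 dBm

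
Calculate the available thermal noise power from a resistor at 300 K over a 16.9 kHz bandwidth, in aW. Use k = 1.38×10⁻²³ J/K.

P_n = kTB = 1.38×10⁻²³ × 300 × 1.69×10⁴ = 7.00×10⁻¹⁷ W = 70.0 aW

70.0 aW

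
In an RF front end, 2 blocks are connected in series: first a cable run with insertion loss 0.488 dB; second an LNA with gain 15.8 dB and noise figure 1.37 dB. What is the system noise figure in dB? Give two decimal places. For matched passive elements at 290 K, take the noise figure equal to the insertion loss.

1.86 dB

Convert to linear (a loss of L dB is a gain of −L dB): F_i = 10^(NF_i/10), G_i = 10^(G_i,dB/10)
  Stage 1: F_1 = 10^(0.488/10) = 1.119, G_1 = 10^(−0.488/10) = 0.8937
  Stage 2: F_2 = 10^(1.37/10) = 1.371, G_2 = 10^(15.8/10) = 38.02
Friis cascade:
  F = 1.119 + (1.371 − 1)/0.8937 = 1.534
NF = 10 log₁₀(1.534) = 1.86 dB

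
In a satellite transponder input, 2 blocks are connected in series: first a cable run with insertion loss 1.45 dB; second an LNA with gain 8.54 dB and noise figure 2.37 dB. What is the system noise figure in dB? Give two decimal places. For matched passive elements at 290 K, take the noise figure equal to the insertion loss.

3.82 dB

Convert to linear (a loss of L dB is a gain of −L dB): F_i = 10^(NF_i/10), G_i = 10^(G_i,dB/10)
  Stage 1: F_1 = 10^(1.45/10) = 1.396, G_1 = 10^(−1.45/10) = 0.7161
  Stage 2: F_2 = 10^(2.37/10) = 1.726, G_2 = 10^(8.54/10) = 7.145
Friis cascade:
  F = 1.396 + (1.726 − 1)/0.7161 = 2.410
NF = 10 log₁₀(2.410) = 3.82 dB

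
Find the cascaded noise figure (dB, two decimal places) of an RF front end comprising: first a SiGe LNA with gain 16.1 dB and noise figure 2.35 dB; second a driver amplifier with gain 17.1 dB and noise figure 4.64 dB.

Convert to linear (a loss of L dB is a gain of −L dB): F_i = 10^(NF_i/10), G_i = 10^(G_i,dB/10)
  Stage 1: F_1 = 10^(2.35/10) = 1.718, G_1 = 10^(16.1/10) = 40.74
  Stage 2: F_2 = 10^(4.64/10) = 2.911, G_2 = 10^(17.1/10) = 51.29
Friis cascade:
  F = 1.718 + (2.911 − 1)/40.74 = 1.765
NF = 10 log₁₀(1.765) = 2.47 dB

2.47 dB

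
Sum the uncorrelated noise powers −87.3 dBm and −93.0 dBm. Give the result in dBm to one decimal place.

Convert to linear, add, convert back:
P₁ = 1.86×10⁻¹² W, P₂ = 5.01×10⁻¹³ W
P_tot = 2.36×10⁻¹² W → 10 log₁₀(P_tot / 10⁻³) = −86.3 dBm

−86.3 dBm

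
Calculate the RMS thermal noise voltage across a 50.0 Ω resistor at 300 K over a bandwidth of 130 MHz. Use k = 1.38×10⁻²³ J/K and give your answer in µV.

10.4 µV

V_n = √(4kTRB)
4kTRB = 4 × 1.38×10⁻²³ × 300 × 5.00×10¹ × 1.30×10⁸ = 1.08×10⁻¹⁰ V²
V_n = √(1.08×10⁻¹⁰) = 1.04×10⁻⁵ V = 10.4 µV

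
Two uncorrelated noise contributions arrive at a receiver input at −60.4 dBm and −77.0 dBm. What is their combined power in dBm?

−60.3 dBm

Convert to linear, add, convert back:
P₁ = 9.12×10⁻¹⁰ W, P₂ = 2.00×10⁻¹¹ W
P_tot = 9.32×10⁻¹⁰ W → 10 log₁₀(P_tot / 10⁻³) = −60.3 dBm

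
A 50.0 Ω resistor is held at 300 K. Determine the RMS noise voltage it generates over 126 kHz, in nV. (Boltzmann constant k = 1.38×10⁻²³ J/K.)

323 nV

V_n = √(4kTRB)
4kTRB = 4 × 1.38×10⁻²³ × 300 × 5.00×10¹ × 1.26×10⁵ = 1.04×10⁻¹³ V²
V_n = √(1.04×10⁻¹³) = 3.23×10⁻⁷ V = 323 nV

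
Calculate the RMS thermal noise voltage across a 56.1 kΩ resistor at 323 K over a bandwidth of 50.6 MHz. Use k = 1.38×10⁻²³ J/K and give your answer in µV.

225 µV

V_n = √(4kTRB)
4kTRB = 4 × 1.38×10⁻²³ × 323 × 5.61×10⁴ × 5.06×10⁷ = 5.06×10⁻⁸ V²
V_n = √(5.06×10⁻⁸) = 2.25×10⁻⁴ V = 225 µV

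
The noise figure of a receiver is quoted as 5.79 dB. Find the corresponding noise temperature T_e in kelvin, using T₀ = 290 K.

810 K

F = 10^(5.79/10) = 3.79315
T_e = (F − 1)·T₀ = (3.79315 − 1) × 290 = 810 K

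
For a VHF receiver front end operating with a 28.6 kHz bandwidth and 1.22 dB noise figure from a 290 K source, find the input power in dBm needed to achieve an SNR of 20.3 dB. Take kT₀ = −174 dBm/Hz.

−107.9 dBm

Sensitivity = −174 + 10 log₁₀(B) + NF + SNR_min
= −174 + 44.56 + 1.22 + 20.3
= −107.92 dBm → −107.9 dBm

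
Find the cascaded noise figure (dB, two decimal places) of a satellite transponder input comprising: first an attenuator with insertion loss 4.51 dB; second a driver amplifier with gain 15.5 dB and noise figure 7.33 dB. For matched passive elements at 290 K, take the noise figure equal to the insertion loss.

Convert to linear (a loss of L dB is a gain of −L dB): F_i = 10^(NF_i/10), G_i = 10^(G_i,dB/10)
  Stage 1: F_1 = 10^(4.51/10) = 2.825, G_1 = 10^(−4.51/10) = 0.3540
  Stage 2: F_2 = 10^(7.33/10) = 5.408, G_2 = 10^(15.5/10) = 35.48
Friis cascade:
  F = 2.825 + (5.408 − 1)/0.3540 = 15.28
NF = 10 log₁₀(15.28) = 11.84 dB

11.84 dB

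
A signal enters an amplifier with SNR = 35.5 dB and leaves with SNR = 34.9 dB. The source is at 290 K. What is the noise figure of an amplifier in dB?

0.6 dB

NF (dB) = SNR_in(dB) − SNR_out(dB) when the source is at T₀
NF = 35.5 − 34.9 = 0.6 dB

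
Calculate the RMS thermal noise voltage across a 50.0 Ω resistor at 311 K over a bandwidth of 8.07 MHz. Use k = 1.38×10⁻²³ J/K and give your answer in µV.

V_n = √(4kTRB)
4kTRB = 4 × 1.38×10⁻²³ × 311 × 5.00×10¹ × 8.07×10⁶ = 6.93×10⁻¹² V²
V_n = √(6.93×10⁻¹²) = 2.63×10⁻⁶ V = 2.63 µV

2.63 µV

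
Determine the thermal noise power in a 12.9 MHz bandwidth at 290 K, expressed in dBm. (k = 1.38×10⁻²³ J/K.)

P_n = kTB = 1.38×10⁻²³ × 290 × 1.29×10⁷ = 5.16×10⁻¹⁴ W
In dBm: 10 log₁₀(5.16×10⁻¹⁴ / 10⁻³) = −102.9 dBm

−102.9 dBm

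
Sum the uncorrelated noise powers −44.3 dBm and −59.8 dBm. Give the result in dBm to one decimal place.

Convert to linear, add, convert back:
P₁ = 3.72×10⁻⁸ W, P₂ = 1.05×10⁻⁹ W
P_tot = 3.82×10⁻⁸ W → 10 log₁₀(P_tot / 10⁻³) = −44.2 dBm

−44.2 dBm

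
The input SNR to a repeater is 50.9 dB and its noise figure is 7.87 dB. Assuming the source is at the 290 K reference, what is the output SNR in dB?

By definition F = SNR_in/SNR_out, so in dB: SNR_out = SNR_in − NF
SNR_out = 50.9 − 7.87 = 43.03 dB

43.03 dB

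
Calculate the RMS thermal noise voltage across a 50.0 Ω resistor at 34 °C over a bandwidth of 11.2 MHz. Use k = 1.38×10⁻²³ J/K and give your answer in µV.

3.08 µV

T = 34 °C + 273.15 = 307.15 K
V_n = √(4kTRB)
4kTRB = 4 × 1.38×10⁻²³ × 307.15 × 5.00×10¹ × 1.12×10⁷ = 9.49×10⁻¹² V²
V_n = √(9.49×10⁻¹²) = 3.08×10⁻⁶ V = 3.08 µV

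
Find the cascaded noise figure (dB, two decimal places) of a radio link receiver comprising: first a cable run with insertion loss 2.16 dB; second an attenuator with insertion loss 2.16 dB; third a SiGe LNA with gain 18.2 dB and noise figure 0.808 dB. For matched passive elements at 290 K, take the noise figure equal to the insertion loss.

5.13 dB

Convert to linear (a loss of L dB is a gain of −L dB): F_i = 10^(NF_i/10), G_i = 10^(G_i,dB/10)
  Stage 1: F_1 = 10^(2.16/10) = 1.644, G_1 = 10^(−2.16/10) = 0.6081
  Stage 2: F_2 = 10^(2.16/10) = 1.644, G_2 = 10^(−2.16/10) = 0.6081
  Stage 3: F_3 = 10^(0.808/10) = 1.204, G_3 = 10^(18.2/10) = 66.07
Friis cascade:
  F = 1.644 + (1.644 − 1)/0.6081 + (1.204 − 1)/0.3698 = 3.257
NF = 10 log₁₀(3.257) = 5.13 dB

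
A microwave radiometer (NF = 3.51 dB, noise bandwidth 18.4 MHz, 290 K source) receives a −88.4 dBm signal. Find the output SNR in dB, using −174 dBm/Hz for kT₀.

9.4 dB

Noise floor: N = −174 + 10 log₁₀(B) + NF
10 log₁₀(1.84×10⁷) = 72.65 dB
N = −174 + 72.65 + 3.51 = −97.84 dBm
SNR = P_sig − N = −88.4 − (−97.84) = 9.44 dB → 9.4 dB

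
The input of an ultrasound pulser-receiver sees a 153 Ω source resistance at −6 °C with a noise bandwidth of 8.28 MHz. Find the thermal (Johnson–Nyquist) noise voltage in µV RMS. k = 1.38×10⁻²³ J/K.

T = −6 °C + 273.15 = 267.15 K
V_n = √(4kTRB)
4kTRB = 4 × 1.38×10⁻²³ × 267.15 × 1.53×10² × 8.28×10⁶ = 1.87×10⁻¹¹ V²
V_n = √(1.87×10⁻¹¹) = 4.32×10⁻⁶ V = 4.32 µV

4.32 µV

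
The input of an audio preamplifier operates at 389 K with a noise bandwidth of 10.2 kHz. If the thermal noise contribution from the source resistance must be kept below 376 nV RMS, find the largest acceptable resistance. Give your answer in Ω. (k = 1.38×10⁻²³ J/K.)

645 Ω

Johnson–Nyquist: V_n = √(4kTRB) ⇒ R = V_n² / (4kTB)
4kTB = 4 × 1.38×10⁻²³ × 389 × 1.02×10⁴ = 2.19×10⁻¹⁶
R = (3.76×10⁻⁷)² / 2.19×10⁻¹⁶ = 6.45×10² Ω = 645 Ω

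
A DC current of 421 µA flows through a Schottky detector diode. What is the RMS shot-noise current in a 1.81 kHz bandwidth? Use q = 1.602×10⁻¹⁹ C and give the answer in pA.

I_n = √(2qI·B)
2qI·B = 2 × 1.602×10⁻¹⁹ × 4.21×10⁻⁴ × 1.81×10³ = 2.44×10⁻¹⁹ A²
I_n = √(2.44×10⁻¹⁹) = 4.94×10⁻¹⁰ A = 494 pA

494 pA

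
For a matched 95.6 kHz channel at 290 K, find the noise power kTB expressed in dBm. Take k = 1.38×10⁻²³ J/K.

−124.2 dBm

P_n = kTB = 1.38×10⁻²³ × 290 × 9.56×10⁴ = 3.83×10⁻¹⁶ W
In dBm: 10 log₁₀(3.83×10⁻¹⁶ / 10⁻³) = −124.2 dBm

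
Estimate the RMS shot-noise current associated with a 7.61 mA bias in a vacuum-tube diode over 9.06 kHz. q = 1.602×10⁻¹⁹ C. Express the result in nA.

4.70 nA

I_n = √(2qI·B)
2qI·B = 2 × 1.602×10⁻¹⁹ × 7.61×10⁻³ × 9.06×10³ = 2.21×10⁻¹⁷ A²
I_n = √(2.21×10⁻¹⁷) = 4.70×10⁻⁹ A = 4.70 nA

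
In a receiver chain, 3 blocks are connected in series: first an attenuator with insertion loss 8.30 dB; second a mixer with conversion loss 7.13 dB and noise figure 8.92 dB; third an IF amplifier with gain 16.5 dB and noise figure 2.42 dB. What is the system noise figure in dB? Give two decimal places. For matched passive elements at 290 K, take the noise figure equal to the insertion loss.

Convert to linear (a loss of L dB is a gain of −L dB): F_i = 10^(NF_i/10), G_i = 10^(G_i,dB/10)
  Stage 1: F_1 = 10^(8.30/10) = 6.761, G_1 = 10^(−8.30/10) = 0.1479
  Stage 2: F_2 = 10^(8.92/10) = 7.798, G_2 = 10^(−7.13/10) = 0.1936
  Stage 3: F_3 = 10^(2.42/10) = 1.746, G_3 = 10^(16.5/10) = 44.67
Friis cascade:
  F = 6.761 + (7.798 − 1)/0.1479 + (1.746 − 1)/0.02864 = 78.76
NF = 10 log₁₀(78.76) = 18.96 dB

18.96 dB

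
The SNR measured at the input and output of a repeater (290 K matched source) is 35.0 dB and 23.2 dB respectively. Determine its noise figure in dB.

NF (dB) = SNR_in(dB) − SNR_out(dB) when the source is at T₀
NF = 35.0 − 23.2 = 11.8 dB

11.8 dB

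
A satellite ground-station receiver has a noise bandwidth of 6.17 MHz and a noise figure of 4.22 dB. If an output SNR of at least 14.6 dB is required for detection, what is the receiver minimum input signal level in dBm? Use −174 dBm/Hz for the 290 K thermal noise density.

−87.3 dBm

Sensitivity = −174 + 10 log₁₀(B) + NF + SNR_min
= −174 + 67.9 + 4.22 + 14.6
= −87.28 dBm → −87.3 dBm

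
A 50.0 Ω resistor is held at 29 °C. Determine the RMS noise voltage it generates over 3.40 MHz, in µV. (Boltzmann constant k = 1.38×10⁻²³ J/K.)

1.68 µV

T = 29 °C + 273.15 = 302.15 K
V_n = √(4kTRB)
4kTRB = 4 × 1.38×10⁻²³ × 302.15 × 5.00×10¹ × 3.40×10⁶ = 2.84×10⁻¹² V²
V_n = √(2.84×10⁻¹²) = 1.68×10⁻⁶ V = 1.68 µV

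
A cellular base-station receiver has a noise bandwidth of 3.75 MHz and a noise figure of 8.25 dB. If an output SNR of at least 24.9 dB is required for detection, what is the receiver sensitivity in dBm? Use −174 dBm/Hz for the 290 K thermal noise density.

−75.1 dBm

Sensitivity = −174 + 10 log₁₀(B) + NF + SNR_min
= −174 + 65.74 + 8.25 + 24.9
= −75.11 dBm → −75.1 dBm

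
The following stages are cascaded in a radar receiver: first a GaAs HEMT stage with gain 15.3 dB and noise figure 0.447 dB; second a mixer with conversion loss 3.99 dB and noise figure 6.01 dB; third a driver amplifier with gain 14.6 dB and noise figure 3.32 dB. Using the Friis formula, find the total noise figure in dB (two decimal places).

Convert to linear (a loss of L dB is a gain of −L dB): F_i = 10^(NF_i/10), G_i = 10^(G_i,dB/10)
  Stage 1: F_1 = 10^(0.447/10) = 1.108, G_1 = 10^(15.3/10) = 33.88
  Stage 2: F_2 = 10^(6.01/10) = 3.990, G_2 = 10^(−3.99/10) = 0.3990
  Stage 3: F_3 = 10^(3.32/10) = 2.148, G_3 = 10^(14.6/10) = 28.84
Friis cascade:
  F = 1.108 + (3.990 − 1)/33.88 + (2.148 − 1)/13.52 = 1.282
NF = 10 log₁₀(1.282) = 1.08 dB

1.08 dB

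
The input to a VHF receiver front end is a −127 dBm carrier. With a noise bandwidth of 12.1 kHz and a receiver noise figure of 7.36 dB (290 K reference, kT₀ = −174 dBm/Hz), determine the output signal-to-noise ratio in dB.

−1.2 dB

Noise floor: N = −174 + 10 log₁₀(B) + NF
10 log₁₀(1.21×10⁴) = 40.83 dB
N = −174 + 40.83 + 7.36 = −125.81 dBm
SNR = P_sig − N = −127 − (−125.81) = −1.19 dB → −1.2 dB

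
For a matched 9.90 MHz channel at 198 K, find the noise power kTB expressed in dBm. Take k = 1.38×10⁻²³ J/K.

−105.7 dBm

P_n = kTB = 1.38×10⁻²³ × 198 × 9.90×10⁶ = 2.71×10⁻¹⁴ W
In dBm: 10 log₁₀(2.71×10⁻¹⁴ / 10⁻³) = −105.7 dBm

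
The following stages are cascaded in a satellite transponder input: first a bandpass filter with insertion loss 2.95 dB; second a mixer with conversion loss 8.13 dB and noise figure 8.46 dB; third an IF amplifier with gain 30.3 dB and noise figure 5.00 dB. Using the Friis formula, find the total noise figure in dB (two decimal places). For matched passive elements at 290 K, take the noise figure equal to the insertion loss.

16.19 dB

Convert to linear (a loss of L dB is a gain of −L dB): F_i = 10^(NF_i/10), G_i = 10^(G_i,dB/10)
  Stage 1: F_1 = 10^(2.95/10) = 1.972, G_1 = 10^(−2.95/10) = 0.5070
  Stage 2: F_2 = 10^(8.46/10) = 7.015, G_2 = 10^(−8.13/10) = 0.1538
  Stage 3: F_3 = 10^(5.00/10) = 3.162, G_3 = 10^(30.3/10) = 1072
Friis cascade:
  F = 1.972 + (7.015 − 1)/0.5070 + (3.162 − 1)/0.07798 = 41.56
NF = 10 log₁₀(41.56) = 16.19 dB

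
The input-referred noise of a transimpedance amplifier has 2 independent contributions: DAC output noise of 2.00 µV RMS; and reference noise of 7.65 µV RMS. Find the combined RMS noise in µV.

Uncorrelated sources add in power (mean-square): V_tot = √(ΣV_i²)
V_tot = √[(2.00×10⁻⁶)² + (7.65×10⁻⁶)²] = 7.91×10⁻⁶ V = 7.91 µV

7.91 µV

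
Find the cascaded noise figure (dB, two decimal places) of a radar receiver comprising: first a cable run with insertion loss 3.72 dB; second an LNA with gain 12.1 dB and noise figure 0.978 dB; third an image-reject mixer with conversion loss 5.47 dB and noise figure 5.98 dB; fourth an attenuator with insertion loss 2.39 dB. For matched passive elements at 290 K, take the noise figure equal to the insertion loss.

Convert to linear (a loss of L dB is a gain of −L dB): F_i = 10^(NF_i/10), G_i = 10^(G_i,dB/10)
  Stage 1: F_1 = 10^(3.72/10) = 2.355, G_1 = 10^(−3.72/10) = 0.4246
  Stage 2: F_2 = 10^(0.978/10) = 1.253, G_2 = 10^(12.1/10) = 16.22
  Stage 3: F_3 = 10^(5.98/10) = 3.963, G_3 = 10^(−5.47/10) = 0.2838
  Stage 4: F_4 = 10^(2.39/10) = 1.734, G_4 = 10^(−2.39/10) = 0.5768
Friis cascade:
  F = 2.355 + (1.253 − 1)/0.4246 + (3.963 − 1)/6.887 + (1.734 − 1)/1.954 = 3.756
NF = 10 log₁₀(3.756) = 5.75 dB

5.75 dB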